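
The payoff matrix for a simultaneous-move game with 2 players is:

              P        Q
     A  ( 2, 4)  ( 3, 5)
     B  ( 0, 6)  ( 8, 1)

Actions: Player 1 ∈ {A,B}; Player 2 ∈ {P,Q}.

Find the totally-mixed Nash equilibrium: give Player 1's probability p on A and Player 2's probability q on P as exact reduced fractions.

P1 mixes 5/6 on A; P2 mixes 5/7 on P

P1 indiff ⇒ q·2+(1-q)·3 = q·0+(1-q)·8 ⇒ q(2) = (1-q)(5) ⇒ q = 5/7
P2 indiff ⇒ p·4+(1-p)·6 = p·5+(1-p)·1 ⇒ p(-1) = (1-p)(-5) ⇒ p = 5/6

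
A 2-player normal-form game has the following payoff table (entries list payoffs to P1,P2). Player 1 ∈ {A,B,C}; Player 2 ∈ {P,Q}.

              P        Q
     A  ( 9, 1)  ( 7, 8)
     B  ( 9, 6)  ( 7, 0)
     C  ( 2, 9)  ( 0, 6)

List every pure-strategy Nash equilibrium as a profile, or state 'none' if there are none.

(A,P): not NE [P2→Q gives 8>1]
(A,Q): NE
(B,P): NE
(B,Q): not NE [P2→P gives 6>0]
(C,P): not NE [P1→B gives 9>2]
(C,Q): not NE [P1→B gives 7>0; P2→P gives 9>6]

Nash profiles: (A,Q), (B,P)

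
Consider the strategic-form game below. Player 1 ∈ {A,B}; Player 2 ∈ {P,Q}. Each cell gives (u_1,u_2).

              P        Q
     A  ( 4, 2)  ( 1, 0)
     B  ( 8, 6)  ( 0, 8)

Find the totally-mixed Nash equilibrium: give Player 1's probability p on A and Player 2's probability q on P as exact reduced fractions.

(p,q) = (1/2, 1/5)

P1 indiff ⇒ q·4+(1-q)·1 = q·8+(1-q)·0 ⇒ q(-4) = (1-q)(-1) ⇒ q = 1/5
P2 indiff ⇒ p·2+(1-p)·6 = p·0+(1-p)·8 ⇒ p(2) = (1-p)(2) ⇒ p = 1/2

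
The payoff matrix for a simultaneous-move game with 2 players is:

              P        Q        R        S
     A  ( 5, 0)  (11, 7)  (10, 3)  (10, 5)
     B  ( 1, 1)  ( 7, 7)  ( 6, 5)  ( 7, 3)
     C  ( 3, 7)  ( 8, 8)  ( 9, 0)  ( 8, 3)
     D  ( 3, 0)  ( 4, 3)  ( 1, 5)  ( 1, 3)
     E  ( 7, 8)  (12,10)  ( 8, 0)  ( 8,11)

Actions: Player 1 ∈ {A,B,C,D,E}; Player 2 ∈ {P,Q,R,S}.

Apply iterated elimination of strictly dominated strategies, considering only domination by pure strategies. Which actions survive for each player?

IESDS → P1:{A,E} P2:{Q,S}

P1 drop B (A beats it: P:5>1 Q:11>7 R:10>6 S:10>7)
P1 drop C (A beats it: P:5>3 Q:11>8 R:10>9 S:10>8)
P1 drop D (A beats it: P:5>3 Q:11>4 R:10>1 S:10>1)
P2 drop P (Q beats it: A:7>0 E:10>8)
P2 drop R (Q beats it: A:7>3 E:10>0)
P1→{A,E} P2→{Q,S}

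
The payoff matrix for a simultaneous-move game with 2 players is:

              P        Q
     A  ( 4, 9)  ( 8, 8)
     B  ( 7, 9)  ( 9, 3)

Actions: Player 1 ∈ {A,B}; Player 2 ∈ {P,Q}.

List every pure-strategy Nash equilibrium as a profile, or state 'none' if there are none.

(A,P): not NE [P1→B gives 7>4]
(A,Q): not NE [P1→B gives 9>8; P2→P gives 9>8]
(B,P): NE
(B,Q): not NE [P2→P gives 9>3]

Nash profiles: (B,P)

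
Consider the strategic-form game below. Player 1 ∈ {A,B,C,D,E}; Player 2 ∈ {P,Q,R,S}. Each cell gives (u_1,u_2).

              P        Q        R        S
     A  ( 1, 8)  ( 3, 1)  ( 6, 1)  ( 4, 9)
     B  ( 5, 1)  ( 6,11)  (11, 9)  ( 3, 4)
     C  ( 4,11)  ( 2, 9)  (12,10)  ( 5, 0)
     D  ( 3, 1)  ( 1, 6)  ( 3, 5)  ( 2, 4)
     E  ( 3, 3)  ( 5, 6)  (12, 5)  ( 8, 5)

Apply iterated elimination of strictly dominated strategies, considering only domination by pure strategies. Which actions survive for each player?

IESDS → P1:{B,C,E} P2:{P,Q,R}

P1 drop A (E beats it: P:3>1 Q:5>3 R:12>6 S:8>4)
P1 drop D (B beats it: P:5>3 Q:6>1 R:11>3 S:3>2)
P2 drop S (Q beats it: B:11>4 C:9>0 E:6>5)
P1→{B,C,E} P2→{P,Q,R}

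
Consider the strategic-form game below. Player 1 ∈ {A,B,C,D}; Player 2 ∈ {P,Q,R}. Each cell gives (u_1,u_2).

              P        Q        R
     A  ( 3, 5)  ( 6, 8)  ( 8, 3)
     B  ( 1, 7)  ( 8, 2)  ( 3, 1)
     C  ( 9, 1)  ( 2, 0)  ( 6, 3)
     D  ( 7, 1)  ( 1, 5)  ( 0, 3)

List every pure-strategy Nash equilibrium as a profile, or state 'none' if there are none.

(A,P): not NE [P1→C gives 9>3; P2→Q gives 8>5]
(A,Q): not NE [P1→B gives 8>6]
(A,R): not NE [P2→Q gives 8>3]
(B,P): not NE [P1→C gives 9>1]
(B,Q): not NE [P2→P gives 7>2]
(B,R): not NE [P1→A gives 8>3; P2→P gives 7>1]
(C,P): not NE [P2→R gives 3>1]
(C,Q): not NE [P1→B gives 8>2; P2→R gives 3>0]
(C,R): not NE [P1→A gives 8>6]
(D,P): not NE [P1→C gives 9>7; P2→Q gives 5>1]
(D,Q): not NE [P1→B gives 8>1]
(D,R): not NE [P1→A gives 8>0; P2→Q gives 5>3]

No pure NE.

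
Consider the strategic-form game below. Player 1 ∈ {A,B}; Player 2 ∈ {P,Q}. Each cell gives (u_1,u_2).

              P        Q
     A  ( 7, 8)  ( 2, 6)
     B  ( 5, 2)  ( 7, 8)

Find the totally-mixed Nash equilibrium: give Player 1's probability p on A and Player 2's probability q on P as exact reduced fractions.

P1 indiff ⇒ q·7+(1-q)·2 = q·5+(1-q)·7 ⇒ q(2) = (1-q)(5) ⇒ q = 5/7
P2 indiff ⇒ p·8+(1-p)·2 = p·6+(1-p)·8 ⇒ p(2) = (1-p)(6) ⇒ p = 3/4

p=3/4, q=5/7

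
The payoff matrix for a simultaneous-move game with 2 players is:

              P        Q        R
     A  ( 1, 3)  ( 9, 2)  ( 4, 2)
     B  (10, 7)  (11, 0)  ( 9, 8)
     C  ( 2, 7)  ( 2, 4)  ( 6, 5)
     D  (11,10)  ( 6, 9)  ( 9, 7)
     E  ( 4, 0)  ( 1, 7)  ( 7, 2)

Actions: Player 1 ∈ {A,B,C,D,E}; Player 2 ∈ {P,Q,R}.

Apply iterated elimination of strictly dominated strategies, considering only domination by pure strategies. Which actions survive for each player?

Survivors P1:{B,D} P2:{P,R}

P1 drop A (B beats it: P:10>1 Q:11>9 R:9>4)
P1 drop C (B beats it: P:10>2 Q:11>2 R:9>6)
P1 drop E (B beats it: P:10>4 Q:11>1 R:9>7)
P2 drop Q (P beats it: B:7>0 D:10>9)
P1→{B,D} P2→{P,R}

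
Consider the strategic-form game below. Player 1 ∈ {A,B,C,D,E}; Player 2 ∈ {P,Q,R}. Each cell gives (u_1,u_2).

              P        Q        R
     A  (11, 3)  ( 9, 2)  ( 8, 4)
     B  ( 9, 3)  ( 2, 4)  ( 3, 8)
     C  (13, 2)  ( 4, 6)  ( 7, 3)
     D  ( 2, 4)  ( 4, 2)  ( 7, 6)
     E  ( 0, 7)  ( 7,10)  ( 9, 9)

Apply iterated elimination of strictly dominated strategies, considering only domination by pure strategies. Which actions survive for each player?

Remaining: P1:{A,E} P2:{Q,R}

P1 drop B (A beats it: P:11>9 Q:9>2 R:8>3)
P1 drop D (A beats it: P:11>2 Q:9>4 R:8>7)
P2 drop P (R beats it: A:4>3 C:3>2 E:9>7)
P1 drop C (A beats it: Q:9>4 R:8>7)
P1→{A,E} P2→{Q,R}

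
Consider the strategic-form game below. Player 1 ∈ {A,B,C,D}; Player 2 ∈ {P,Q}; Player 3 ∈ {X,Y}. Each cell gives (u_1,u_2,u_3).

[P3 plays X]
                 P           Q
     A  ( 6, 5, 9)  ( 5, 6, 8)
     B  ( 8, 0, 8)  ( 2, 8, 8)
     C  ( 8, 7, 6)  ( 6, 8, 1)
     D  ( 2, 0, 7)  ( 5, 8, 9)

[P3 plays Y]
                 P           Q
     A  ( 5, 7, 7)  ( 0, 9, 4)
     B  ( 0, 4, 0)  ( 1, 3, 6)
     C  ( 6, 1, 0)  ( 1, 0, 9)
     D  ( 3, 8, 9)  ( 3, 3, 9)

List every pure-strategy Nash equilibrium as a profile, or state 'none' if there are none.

(A,P,X): not NE [P1→C gives 8>6; P2→Q gives 6>5]
(A,P,Y): not NE [P1→C gives 6>5; P2→Q gives 9>7; P3→X gives 9>7]
(A,Q,X): not NE [P1→C gives 6>5]
(A,Q,Y): not NE [P1→D gives 3>0; P3→X gives 8>4]
(B,P,X): not NE [P2→Q gives 8>0]
(B,P,Y): not NE [P1→C gives 6>0; P3→X gives 8>0]
(B,Q,X): not NE [P1→C gives 6>2]
(B,Q,Y): not NE [P1→D gives 3>1; P2→P gives 4>3; P3→X gives 8>6]
(C,P,X): not NE [P2→Q gives 8>7]
(C,P,Y): not NE [P3→X gives 6>0]
(C,Q,X): not NE [P3→Y gives 9>1]
(C,Q,Y): not NE [P1→D gives 3>1; P2→P gives 1>0]
(D,P,X): not NE [P1→C gives 8>2; P2→Q gives 8>0; P3→Y gives 9>7]
(D,P,Y): not NE [P1→C gives 6>3]
(D,Q,X): not NE [P1→C gives 6>5]
(D,Q,Y): not NE [P2→P gives 8>3]

No pure NE.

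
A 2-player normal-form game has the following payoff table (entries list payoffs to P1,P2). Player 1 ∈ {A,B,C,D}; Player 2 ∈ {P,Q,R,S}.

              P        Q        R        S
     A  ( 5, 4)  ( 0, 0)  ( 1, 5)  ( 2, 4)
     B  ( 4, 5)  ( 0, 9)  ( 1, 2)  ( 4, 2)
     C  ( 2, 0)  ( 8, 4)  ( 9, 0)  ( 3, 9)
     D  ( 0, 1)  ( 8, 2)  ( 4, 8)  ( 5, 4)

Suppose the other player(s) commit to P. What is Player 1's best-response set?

BR_1 = {A}

u_1(A vs P) = 5
u_1(B vs P) = 4
u_1(C vs P) = 2
u_1(D vs P) = 0
max payoff 5 at {A}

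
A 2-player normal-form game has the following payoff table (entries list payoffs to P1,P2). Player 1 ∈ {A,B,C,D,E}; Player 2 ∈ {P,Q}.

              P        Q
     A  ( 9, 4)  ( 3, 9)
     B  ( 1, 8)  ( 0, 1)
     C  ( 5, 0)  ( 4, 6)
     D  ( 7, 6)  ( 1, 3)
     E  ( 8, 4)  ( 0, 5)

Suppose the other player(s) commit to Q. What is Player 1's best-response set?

argmax u_1 = {C}

u_1(A vs Q) = 3
u_1(B vs Q) = 0
u_1(C vs Q) = 4
u_1(D vs Q) = 1
u_1(E vs Q) = 0
max payoff 4 at {C}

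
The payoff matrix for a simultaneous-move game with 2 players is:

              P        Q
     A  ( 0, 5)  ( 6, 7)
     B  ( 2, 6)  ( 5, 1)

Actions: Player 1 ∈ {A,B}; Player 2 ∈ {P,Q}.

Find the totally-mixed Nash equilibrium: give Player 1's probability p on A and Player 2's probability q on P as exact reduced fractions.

P1 mixes 5/7 on A; P2 mixes 1/3 on P

P1 indiff ⇒ q·0+(1-q)·6 = q·2+(1-q)·5 ⇒ q(-2) = (1-q)(-1) ⇒ q = 1/3
P2 indiff ⇒ p·5+(1-p)·6 = p·7+(1-p)·1 ⇒ p(-2) = (1-p)(-5) ⇒ p = 5/7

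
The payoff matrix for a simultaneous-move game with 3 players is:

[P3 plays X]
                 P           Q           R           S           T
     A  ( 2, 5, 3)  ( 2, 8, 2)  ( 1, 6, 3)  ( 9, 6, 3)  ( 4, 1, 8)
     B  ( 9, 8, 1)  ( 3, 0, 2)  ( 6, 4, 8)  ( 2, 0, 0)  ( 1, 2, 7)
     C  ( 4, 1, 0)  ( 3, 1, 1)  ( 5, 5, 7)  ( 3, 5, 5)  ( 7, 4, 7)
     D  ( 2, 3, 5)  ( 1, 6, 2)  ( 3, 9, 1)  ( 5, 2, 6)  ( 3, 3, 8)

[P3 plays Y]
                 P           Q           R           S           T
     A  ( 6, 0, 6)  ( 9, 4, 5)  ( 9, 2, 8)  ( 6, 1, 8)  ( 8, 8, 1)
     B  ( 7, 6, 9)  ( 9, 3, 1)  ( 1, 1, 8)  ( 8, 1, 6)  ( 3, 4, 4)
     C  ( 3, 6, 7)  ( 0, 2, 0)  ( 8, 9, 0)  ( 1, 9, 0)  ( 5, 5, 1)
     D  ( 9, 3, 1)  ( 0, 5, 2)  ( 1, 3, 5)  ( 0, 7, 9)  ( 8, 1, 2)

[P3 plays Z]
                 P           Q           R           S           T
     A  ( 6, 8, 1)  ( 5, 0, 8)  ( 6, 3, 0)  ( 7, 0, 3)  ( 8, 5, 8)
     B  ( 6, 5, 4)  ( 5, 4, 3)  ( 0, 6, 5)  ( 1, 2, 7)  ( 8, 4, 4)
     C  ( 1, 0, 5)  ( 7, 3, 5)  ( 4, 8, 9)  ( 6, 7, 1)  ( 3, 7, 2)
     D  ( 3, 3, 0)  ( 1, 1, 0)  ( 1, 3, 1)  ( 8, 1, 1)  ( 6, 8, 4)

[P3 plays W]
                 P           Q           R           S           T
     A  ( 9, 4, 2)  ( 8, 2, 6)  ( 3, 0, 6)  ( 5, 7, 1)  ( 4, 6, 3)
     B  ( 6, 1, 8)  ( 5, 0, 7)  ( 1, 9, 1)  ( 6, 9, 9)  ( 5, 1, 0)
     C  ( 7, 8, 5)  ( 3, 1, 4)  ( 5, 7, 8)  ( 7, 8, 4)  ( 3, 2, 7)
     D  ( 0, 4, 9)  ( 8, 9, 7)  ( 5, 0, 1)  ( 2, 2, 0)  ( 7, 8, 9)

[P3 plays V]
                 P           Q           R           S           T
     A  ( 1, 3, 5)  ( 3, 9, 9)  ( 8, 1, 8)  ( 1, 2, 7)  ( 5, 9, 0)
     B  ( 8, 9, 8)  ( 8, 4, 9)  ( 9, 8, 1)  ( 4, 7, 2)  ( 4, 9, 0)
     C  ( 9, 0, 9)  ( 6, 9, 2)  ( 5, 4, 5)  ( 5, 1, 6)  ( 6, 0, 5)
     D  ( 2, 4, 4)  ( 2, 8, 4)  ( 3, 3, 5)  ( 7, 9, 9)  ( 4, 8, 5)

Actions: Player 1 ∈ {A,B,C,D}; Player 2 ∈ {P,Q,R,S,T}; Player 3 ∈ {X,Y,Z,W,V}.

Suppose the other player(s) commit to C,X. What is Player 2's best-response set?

u_2(P vs C,X) = 1
u_2(Q vs C,X) = 1
u_2(R vs C,X) = 5
u_2(S vs C,X) = 5
u_2(T vs C,X) = 4
max payoff 5 at {R,S}

P2 best: {R,S}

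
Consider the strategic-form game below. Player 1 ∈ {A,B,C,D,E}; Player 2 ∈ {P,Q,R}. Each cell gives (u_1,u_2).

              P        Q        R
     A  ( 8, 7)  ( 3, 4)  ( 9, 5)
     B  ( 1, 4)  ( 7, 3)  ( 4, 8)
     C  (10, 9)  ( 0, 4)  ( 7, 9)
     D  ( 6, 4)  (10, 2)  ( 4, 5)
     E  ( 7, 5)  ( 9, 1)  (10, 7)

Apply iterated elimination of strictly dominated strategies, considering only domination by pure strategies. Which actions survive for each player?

P1 drop B (E beats it: P:7>1 Q:9>7 R:10>4)
P2 drop Q (P beats it: A:7>4 C:9>4 D:4>2 E:5>1)
P1 drop D (A beats it: P:8>6 R:9>4)
P1→{A,C,E} P2→{P,R}

Remaining: P1:{A,C,E} P2:{P,R}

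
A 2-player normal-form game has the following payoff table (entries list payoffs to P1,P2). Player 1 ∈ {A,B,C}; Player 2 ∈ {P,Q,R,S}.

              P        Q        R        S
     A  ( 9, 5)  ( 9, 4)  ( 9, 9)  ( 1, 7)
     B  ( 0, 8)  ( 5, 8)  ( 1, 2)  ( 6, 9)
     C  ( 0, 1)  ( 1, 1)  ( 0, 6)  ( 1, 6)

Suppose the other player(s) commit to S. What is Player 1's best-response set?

argmax u_1 = {B}

u_1(A vs S) = 1
u_1(B vs S) = 6
u_1(C vs S) = 1
max payoff 6 at {B}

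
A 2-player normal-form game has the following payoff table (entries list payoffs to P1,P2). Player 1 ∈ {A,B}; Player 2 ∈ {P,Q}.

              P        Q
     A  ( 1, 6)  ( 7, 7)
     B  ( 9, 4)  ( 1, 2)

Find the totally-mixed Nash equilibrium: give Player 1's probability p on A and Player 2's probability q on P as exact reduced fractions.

P1 mixes 2/3 on A; P2 mixes 3/7 on P

P1 indiff ⇒ q·1+(1-q)·7 = q·9+(1-q)·1 ⇒ q(-8) = (1-q)(-6) ⇒ q = 3/7
P2 indiff ⇒ p·6+(1-p)·4 = p·7+(1-p)·2 ⇒ p(-1) = (1-p)(-2) ⇒ p = 2/3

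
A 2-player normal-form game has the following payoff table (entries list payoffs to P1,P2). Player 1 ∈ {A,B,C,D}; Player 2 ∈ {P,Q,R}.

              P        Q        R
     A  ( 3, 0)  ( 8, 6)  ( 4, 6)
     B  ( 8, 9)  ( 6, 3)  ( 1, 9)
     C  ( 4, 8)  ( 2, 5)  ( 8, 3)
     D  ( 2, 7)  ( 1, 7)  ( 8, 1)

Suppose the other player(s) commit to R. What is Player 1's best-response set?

BR_1 = {C,D}

u_1(A vs R) = 4
u_1(B vs R) = 1
u_1(C vs R) = 8
u_1(D vs R) = 8
max payoff 8 at {C,D}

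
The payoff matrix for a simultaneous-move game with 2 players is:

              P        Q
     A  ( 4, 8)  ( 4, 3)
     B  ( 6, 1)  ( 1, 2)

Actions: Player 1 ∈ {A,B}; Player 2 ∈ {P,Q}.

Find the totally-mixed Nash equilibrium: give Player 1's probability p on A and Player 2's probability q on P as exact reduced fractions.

P1 indiff ⇒ q·4+(1-q)·4 = q·6+(1-q)·1 ⇒ q(-2) = (1-q)(-3) ⇒ q = 3/5
P2 indiff ⇒ p·8+(1-p)·1 = p·3+(1-p)·2 ⇒ p(5) = (1-p)(1) ⇒ p = 1/6

p=1/6, q=3/5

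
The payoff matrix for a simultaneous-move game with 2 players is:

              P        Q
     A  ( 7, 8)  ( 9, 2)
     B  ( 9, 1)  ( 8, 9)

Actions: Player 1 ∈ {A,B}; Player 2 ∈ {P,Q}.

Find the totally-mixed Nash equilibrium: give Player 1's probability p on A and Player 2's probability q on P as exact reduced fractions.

P1 mixes 4/7 on A; P2 mixes 1/3 on P

P1 indiff ⇒ q·7+(1-q)·9 = q·9+(1-q)·8 ⇒ q(-2) = (1-q)(-1) ⇒ q = 1/3
P2 indiff ⇒ p·8+(1-p)·1 = p·2+(1-p)·9 ⇒ p(6) = (1-p)(8) ⇒ p = 4/7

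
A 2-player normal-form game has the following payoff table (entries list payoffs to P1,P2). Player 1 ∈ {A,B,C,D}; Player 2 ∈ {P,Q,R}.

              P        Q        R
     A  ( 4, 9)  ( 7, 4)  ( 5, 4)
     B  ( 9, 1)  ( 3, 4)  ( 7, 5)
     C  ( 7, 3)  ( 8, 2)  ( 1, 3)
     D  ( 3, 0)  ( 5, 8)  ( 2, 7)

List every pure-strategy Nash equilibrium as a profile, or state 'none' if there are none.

NE set: (B,R)

(A,P): not NE [P1→B gives 9>4]
(A,Q): not NE [P1→C gives 8>7; P2→P gives 9>4]
(A,R): not NE [P1→B gives 7>5; P2→P gives 9>4]
(B,P): not NE [P2→R gives 5>1]
(B,Q): not NE [P1→C gives 8>3; P2→R gives 5>4]
(B,R): NE
(C,P): not NE [P1→B gives 9>7]
(C,Q): not NE [P2→R gives 3>2]
(C,R): not NE [P1→B gives 7>1]
(D,P): not NE [P1→B gives 9>3; P2→Q gives 8>0]
(D,Q): not NE [P1→C gives 8>5]
(D,R): not NE [P1→B gives 7>2; P2→Q gives 8>7]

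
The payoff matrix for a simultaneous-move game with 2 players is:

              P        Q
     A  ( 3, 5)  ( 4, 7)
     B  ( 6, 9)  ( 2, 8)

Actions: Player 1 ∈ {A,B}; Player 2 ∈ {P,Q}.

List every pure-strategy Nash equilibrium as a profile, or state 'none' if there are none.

PSNE = {(A,Q), (B,P)}

(A,P): not NE [P1→B gives 6>3; P2→Q gives 7>5]
(A,Q): NE
(B,P): NE
(B,Q): not NE [P1→A gives 4>2; P2→P gives 9>8]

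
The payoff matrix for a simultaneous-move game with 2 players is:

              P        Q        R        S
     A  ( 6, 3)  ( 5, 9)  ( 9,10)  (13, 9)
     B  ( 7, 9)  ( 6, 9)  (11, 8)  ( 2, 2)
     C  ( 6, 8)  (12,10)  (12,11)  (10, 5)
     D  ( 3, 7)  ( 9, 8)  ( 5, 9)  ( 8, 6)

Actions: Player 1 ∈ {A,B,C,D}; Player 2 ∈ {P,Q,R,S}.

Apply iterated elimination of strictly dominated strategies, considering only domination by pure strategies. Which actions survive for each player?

Survivors P1:{B,C} P2:{P,Q,R}

P1 drop D (C beats it: P:6>3 Q:12>9 R:12>5 S:10>8)
P2 drop S (R beats it: A:10>9 B:8>2 C:11>5)
P1 drop A (B beats it: P:7>6 Q:6>5 R:11>9)
P1→{B,C} P2→{P,Q,R}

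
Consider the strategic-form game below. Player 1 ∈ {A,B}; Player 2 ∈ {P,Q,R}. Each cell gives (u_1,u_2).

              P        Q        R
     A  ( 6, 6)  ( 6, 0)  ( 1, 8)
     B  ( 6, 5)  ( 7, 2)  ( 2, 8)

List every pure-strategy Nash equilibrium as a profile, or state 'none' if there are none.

(A,P): not NE [P2→R gives 8>6]
(A,Q): not NE [P1→B gives 7>6; P2→R gives 8>0]
(A,R): not NE [P1→B gives 2>1]
(B,P): not NE [P2→R gives 8>5]
(B,Q): not NE [P2→R gives 8>2]
(B,R): NE

PSNE = {(B,R)}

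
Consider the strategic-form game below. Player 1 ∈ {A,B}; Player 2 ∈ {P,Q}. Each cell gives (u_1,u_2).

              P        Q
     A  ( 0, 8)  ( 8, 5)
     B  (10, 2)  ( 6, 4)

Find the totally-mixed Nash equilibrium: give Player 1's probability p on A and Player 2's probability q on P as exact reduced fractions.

P1 indiff ⇒ q·0+(1-q)·8 = q·10+(1-q)·6 ⇒ q(-10) = (1-q)(-2) ⇒ q = 1/6
P2 indiff ⇒ p·8+(1-p)·2 = p·5+(1-p)·4 ⇒ p(3) = (1-p)(2) ⇒ p = 2/5

P1 mixes 2/5 on A; P2 mixes 1/6 on P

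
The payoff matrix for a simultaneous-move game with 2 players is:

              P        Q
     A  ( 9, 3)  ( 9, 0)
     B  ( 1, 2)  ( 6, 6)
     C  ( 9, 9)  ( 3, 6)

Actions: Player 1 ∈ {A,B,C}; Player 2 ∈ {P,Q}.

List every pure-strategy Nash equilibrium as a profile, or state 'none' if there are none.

NE set: (A,P), (C,P)

(A,P): NE
(A,Q): not NE [P2→P gives 3>0]
(B,P): not NE [P1→C gives 9>1; P2→Q gives 6>2]
(B,Q): not NE [P1→A gives 9>6]
(C,P): NE
(C,Q): not NE [P1→A gives 9>3; P2→P gives 9>6]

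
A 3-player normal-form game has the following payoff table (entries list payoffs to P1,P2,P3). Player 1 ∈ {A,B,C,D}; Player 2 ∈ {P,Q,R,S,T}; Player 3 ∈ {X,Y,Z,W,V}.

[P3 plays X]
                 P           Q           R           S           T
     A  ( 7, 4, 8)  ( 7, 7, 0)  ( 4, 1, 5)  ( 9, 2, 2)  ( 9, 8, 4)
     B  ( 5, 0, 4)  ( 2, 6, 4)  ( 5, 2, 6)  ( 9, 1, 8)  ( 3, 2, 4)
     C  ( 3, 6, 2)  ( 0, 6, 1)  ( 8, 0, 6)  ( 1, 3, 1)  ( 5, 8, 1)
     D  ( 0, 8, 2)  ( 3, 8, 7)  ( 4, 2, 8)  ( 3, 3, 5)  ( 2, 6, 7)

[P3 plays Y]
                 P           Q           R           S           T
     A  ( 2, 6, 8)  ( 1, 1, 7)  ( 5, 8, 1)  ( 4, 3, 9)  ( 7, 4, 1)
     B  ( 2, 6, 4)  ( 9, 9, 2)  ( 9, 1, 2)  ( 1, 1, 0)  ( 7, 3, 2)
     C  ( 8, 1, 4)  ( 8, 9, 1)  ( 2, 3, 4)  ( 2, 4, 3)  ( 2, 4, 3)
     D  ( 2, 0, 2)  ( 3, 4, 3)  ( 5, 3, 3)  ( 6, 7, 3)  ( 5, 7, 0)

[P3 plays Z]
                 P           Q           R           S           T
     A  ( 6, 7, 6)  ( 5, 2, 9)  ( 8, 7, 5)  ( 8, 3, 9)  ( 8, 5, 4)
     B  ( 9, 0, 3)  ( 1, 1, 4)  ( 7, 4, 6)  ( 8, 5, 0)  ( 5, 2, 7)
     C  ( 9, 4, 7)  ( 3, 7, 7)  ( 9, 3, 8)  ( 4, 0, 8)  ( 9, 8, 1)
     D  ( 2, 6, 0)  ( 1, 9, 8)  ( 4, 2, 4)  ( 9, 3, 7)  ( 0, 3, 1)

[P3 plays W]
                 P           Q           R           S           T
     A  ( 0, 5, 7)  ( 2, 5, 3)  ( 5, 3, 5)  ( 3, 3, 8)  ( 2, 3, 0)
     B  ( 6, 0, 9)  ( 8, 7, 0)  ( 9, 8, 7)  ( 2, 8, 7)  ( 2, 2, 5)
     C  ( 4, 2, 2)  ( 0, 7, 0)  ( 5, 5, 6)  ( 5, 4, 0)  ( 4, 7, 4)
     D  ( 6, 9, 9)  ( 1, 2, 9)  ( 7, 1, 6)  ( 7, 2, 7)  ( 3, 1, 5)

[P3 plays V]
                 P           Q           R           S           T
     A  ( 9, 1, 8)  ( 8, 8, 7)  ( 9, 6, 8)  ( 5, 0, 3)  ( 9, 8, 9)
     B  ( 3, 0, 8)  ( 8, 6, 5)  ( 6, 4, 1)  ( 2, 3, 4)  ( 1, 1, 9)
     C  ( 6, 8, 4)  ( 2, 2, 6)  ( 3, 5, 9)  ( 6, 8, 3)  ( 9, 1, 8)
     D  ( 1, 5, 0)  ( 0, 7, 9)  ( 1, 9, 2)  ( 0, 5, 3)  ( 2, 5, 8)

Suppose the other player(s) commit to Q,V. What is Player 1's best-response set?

u_1(A vs Q,V) = 8
u_1(B vs Q,V) = 8
u_1(C vs Q,V) = 2
u_1(D vs Q,V) = 0
max payoff 8 at {A,B}

BR_1 = {A,B}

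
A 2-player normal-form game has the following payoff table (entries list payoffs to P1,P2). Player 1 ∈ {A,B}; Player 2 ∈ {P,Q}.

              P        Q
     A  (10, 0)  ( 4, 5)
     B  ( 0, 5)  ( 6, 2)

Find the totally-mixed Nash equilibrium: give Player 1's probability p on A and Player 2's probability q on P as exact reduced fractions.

P1 indiff ⇒ q·10+(1-q)·4 = q·0+(1-q)·6 ⇒ q(10) = (1-q)(2) ⇒ q = 1/6
P2 indiff ⇒ p·0+(1-p)·5 = p·5+(1-p)·2 ⇒ p(-5) = (1-p)(-3) ⇒ p = 3/8

P1 mixes 3/8 on A; P2 mixes 1/6 on P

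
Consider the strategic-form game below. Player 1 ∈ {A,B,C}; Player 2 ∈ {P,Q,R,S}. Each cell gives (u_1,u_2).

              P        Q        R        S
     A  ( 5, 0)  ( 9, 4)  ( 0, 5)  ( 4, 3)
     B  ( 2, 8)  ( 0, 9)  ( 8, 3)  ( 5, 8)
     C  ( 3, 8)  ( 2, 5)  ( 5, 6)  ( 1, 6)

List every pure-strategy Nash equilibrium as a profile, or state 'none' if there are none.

PSNE: ∅

(A,P): not NE [P2→R gives 5>0]
(A,Q): not NE [P2→R gives 5>4]
(A,R): not NE [P1→B gives 8>0]
(A,S): not NE [P1→B gives 5>4; P2→R gives 5>3]
(B,P): not NE [P1→A gives 5>2; P2→Q gives 9>8]
(B,Q): not NE [P1→A gives 9>0]
(B,R): not NE [P2→Q gives 9>3]
(B,S): not NE [P2→Q gives 9>8]
(C,P): not NE [P1→A gives 5>3]
(C,Q): not NE [P1→A gives 9>2; P2→P gives 8>5]
(C,R): not NE [P1→B gives 8>5; P2→P gives 8>6]
(C,S): not NE [P1→B gives 5>1; P2→P gives 8>6]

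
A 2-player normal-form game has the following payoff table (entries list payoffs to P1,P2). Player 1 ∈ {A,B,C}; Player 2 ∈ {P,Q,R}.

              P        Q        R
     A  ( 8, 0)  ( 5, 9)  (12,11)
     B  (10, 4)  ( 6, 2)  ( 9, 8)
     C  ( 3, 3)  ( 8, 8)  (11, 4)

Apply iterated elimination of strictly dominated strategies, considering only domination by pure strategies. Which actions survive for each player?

Remaining: P1:{A,C} P2:{Q,R}

P2 drop P (R beats it: A:11>0 B:8>4 C:4>3)
P1 drop B (C beats it: Q:8>6 R:11>9)
P1→{A,C} P2→{Q,R}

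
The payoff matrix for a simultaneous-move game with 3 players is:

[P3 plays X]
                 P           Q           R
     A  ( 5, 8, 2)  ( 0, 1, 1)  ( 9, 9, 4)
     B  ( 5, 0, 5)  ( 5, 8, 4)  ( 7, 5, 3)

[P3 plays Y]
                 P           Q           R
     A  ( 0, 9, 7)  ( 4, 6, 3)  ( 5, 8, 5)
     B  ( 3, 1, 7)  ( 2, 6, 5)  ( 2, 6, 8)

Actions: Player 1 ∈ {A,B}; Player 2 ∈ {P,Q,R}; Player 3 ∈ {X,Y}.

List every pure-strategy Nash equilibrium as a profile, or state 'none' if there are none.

(A,P,X): not NE [P2→R gives 9>8; P3→Y gives 7>2]
(A,P,Y): not NE [P1→B gives 3>0]
(A,Q,X): not NE [P1→B gives 5>0; P2→R gives 9>1; P3→Y gives 3>1]
(A,Q,Y): not NE [P2→P gives 9>6]
(A,R,X): not NE [P3→Y gives 5>4]
(A,R,Y): not NE [P2→P gives 9>8]
(B,P,X): not NE [P2→Q gives 8>0; P3→Y gives 7>5]
(B,P,Y): not NE [P2→R gives 6>1]
(B,Q,X): not NE [P3→Y gives 5>4]
(B,Q,Y): not NE [P1→A gives 4>2]
(B,R,X): not NE [P1→A gives 9>7; P2→Q gives 8>5; P3→Y gives 8>3]
(B,R,Y): not NE [P1→A gives 5>2]

PSNE: ∅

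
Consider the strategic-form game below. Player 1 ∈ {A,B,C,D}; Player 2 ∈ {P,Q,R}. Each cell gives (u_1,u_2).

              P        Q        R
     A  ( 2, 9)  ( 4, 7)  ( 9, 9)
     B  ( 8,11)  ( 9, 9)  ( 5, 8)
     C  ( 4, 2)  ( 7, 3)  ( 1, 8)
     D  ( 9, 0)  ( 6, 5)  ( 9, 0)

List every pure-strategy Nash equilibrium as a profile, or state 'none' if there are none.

(A,P): not NE [P1→D gives 9>2]
(A,Q): not NE [P1→B gives 9>4; P2→R gives 9>7]
(A,R): NE
(B,P): not NE [P1→D gives 9>8]
(B,Q): not NE [P2→P gives 11>9]
(B,R): not NE [P1→D gives 9>5; P2→P gives 11>8]
(C,P): not NE [P1→D gives 9>4; P2→R gives 8>2]
(C,Q): not NE [P1→B gives 9>7; P2→R gives 8>3]
(C,R): not NE [P1→D gives 9>1]
(D,P): not NE [P2→Q gives 5>0]
(D,Q): not NE [P1→B gives 9>6]
(D,R): not NE [P2→Q gives 5>0]

Nash profiles: (A,R)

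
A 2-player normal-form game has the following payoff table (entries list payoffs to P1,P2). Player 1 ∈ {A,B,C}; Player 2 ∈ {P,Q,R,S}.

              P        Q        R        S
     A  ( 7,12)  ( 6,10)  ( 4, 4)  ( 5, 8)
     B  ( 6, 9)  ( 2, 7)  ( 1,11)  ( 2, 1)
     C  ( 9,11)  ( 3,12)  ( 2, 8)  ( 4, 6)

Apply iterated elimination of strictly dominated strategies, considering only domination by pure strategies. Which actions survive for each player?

IESDS → P1:{A,C} P2:{P,Q}

P1 drop B (A beats it: P:7>6 Q:6>2 R:4>1 S:5>2)
P2 drop R (P beats it: A:12>4 C:11>8)
P2 drop S (P beats it: A:12>8 C:11>6)
P1→{A,C} P2→{P,Q}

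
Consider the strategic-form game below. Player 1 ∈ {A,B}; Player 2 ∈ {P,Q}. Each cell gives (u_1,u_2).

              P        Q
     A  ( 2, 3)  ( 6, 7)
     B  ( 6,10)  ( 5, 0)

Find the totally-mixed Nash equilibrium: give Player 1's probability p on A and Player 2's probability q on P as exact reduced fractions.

p=5/7, q=1/5

P1 indiff ⇒ q·2+(1-q)·6 = q·6+(1-q)·5 ⇒ q(-4) = (1-q)(-1) ⇒ q = 1/5
P2 indiff ⇒ p·3+(1-p)·10 = p·7+(1-p)·0 ⇒ p(-4) = (1-p)(-10) ⇒ p = 5/7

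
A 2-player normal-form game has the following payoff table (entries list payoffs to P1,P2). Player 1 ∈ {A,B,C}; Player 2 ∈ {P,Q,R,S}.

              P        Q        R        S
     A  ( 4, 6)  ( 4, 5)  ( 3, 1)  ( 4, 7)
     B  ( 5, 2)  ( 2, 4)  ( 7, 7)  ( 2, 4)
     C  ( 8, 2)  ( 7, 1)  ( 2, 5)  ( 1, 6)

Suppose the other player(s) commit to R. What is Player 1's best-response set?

u_1(A vs R) = 3
u_1(B vs R) = 7
u_1(C vs R) = 2
max payoff 7 at {B}

BR_1 = {B}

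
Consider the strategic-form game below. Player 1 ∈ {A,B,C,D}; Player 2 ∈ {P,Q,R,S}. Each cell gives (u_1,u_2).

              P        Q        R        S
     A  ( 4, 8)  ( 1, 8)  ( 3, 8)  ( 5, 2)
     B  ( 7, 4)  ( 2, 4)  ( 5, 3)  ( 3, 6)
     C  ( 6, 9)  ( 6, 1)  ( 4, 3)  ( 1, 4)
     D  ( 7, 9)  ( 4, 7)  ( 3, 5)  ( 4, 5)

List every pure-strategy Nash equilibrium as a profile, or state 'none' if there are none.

NE set: (D,P)

(A,P): not NE [P1→D gives 7>4]
(A,Q): not NE [P1→C gives 6>1]
(A,R): not NE [P1→B gives 5>3]
(A,S): not NE [P2→R gives 8>2]
(B,P): not NE [P2→S gives 6>4]
(B,Q): not NE [P1→C gives 6>2; P2→S gives 6>4]
(B,R): not NE [P2→S gives 6>3]
(B,S): not NE [P1→A gives 5>3]
(C,P): not NE [P1→D gives 7>6]
(C,Q): not NE [P2→P gives 9>1]
(C,R): not NE [P1→B gives 5>4; P2→P gives 9>3]
(C,S): not NE [P1→A gives 5>1; P2→P gives 9>4]
(D,P): NE
(D,Q): not NE [P1→C gives 6>4; P2→P gives 9>7]
(D,R): not NE [P1→B gives 5>3; P2→P gives 9>5]
(D,S): not NE [P1→A gives 5>4; P2→P gives 9>5]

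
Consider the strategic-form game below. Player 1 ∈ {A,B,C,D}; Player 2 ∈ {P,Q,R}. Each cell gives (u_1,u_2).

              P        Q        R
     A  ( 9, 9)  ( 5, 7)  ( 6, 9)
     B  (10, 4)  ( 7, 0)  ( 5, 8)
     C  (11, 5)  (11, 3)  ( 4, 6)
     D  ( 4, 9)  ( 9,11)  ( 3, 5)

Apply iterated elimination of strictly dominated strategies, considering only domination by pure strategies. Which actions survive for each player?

P1 drop D (C beats it: P:11>4 Q:11>9 R:4>3)
P2 drop Q (P beats it: A:9>7 B:4>0 C:5>3)
P1→{A,B,C} P2→{P,R}

IESDS → P1:{A,B,C} P2:{P,R}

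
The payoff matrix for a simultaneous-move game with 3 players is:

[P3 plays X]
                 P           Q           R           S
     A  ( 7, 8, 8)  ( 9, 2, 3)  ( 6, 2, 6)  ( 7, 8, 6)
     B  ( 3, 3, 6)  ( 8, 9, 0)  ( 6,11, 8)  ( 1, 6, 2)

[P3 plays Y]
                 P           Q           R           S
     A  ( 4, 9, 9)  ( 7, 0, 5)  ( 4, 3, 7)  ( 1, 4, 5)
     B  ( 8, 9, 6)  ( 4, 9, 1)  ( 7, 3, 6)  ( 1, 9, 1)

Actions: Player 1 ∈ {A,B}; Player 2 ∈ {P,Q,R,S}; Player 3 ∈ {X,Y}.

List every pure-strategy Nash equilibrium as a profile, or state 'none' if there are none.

(A,P,X): not NE [P3→Y gives 9>8]
(A,P,Y): not NE [P1→B gives 8>4]
(A,Q,X): not NE [P2→S gives 8>2; P3→Y gives 5>3]
(A,Q,Y): not NE [P2→P gives 9>0]
(A,R,X): not NE [P2→S gives 8>2; P3→Y gives 7>6]
(A,R,Y): not NE [P1→B gives 7>4; P2→P gives 9>3]
(A,S,X): NE
(A,S,Y): not NE [P2→P gives 9>4; P3→X gives 6>5]
(B,P,X): not NE [P1→A gives 7>3; P2→R gives 11>3]
(B,P,Y): NE
(B,Q,X): not NE [P1→A gives 9>8; P2→R gives 11>9; P3→Y gives 1>0]
(B,Q,Y): not NE [P1→A gives 7>4]
(B,R,X): NE
(B,R,Y): not NE [P2→S gives 9>3; P3→X gives 8>6]
(B,S,X): not NE [P1→A gives 7>1; P2→R gives 11>6]
(B,S,Y): not NE [P3→X gives 2>1]

Nash profiles: (A,S,X), (B,P,Y), (B,R,X)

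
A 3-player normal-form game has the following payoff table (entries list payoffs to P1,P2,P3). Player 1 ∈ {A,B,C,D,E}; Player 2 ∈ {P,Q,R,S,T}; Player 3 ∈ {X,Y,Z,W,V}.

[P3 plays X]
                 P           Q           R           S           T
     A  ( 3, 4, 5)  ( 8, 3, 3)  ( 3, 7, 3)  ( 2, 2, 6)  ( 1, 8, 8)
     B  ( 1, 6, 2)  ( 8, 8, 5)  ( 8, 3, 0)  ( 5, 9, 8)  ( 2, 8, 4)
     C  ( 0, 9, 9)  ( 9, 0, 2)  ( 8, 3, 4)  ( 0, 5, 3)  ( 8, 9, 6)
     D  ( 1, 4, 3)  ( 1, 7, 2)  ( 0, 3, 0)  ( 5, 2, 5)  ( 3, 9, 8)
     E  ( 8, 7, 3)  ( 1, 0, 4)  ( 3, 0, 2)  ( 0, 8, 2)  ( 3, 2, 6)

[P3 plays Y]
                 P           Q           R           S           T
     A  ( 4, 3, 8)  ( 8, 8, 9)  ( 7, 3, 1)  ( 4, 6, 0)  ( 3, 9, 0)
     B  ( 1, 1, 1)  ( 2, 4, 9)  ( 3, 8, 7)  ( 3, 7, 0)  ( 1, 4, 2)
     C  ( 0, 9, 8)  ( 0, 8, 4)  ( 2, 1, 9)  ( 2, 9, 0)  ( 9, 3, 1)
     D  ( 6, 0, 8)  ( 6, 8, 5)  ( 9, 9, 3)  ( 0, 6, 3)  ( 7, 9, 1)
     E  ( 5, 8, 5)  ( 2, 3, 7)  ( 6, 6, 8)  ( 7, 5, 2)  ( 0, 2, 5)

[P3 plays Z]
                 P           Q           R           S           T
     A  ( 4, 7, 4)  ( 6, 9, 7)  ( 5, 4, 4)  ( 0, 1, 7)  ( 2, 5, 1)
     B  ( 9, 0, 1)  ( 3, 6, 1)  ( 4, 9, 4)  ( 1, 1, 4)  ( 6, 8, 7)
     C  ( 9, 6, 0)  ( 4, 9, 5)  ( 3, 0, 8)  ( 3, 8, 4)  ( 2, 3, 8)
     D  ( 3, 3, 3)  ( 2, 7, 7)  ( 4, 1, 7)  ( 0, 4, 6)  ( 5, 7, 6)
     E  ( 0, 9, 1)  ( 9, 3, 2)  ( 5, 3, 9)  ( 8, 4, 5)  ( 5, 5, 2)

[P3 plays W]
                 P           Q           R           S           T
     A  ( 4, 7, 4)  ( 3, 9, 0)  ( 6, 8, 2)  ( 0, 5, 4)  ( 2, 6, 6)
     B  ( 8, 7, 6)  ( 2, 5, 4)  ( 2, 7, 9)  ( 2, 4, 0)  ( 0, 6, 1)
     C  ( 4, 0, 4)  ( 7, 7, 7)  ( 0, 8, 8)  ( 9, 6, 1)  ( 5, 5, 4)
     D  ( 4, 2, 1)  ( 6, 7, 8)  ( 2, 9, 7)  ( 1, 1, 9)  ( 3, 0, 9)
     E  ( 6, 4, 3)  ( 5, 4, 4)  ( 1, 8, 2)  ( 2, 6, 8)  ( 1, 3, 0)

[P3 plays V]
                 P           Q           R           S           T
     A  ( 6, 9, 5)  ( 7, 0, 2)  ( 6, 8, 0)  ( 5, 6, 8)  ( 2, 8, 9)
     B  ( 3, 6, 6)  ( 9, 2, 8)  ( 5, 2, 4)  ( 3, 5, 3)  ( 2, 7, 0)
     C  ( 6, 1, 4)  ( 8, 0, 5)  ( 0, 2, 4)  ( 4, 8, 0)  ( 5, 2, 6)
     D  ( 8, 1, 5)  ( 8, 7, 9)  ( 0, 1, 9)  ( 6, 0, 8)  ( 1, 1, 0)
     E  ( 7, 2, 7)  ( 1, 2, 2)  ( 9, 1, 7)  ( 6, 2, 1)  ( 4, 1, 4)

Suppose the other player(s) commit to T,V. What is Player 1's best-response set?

u_1(A vs T,V) = 2
u_1(B vs T,V) = 2
u_1(C vs T,V) = 5
u_1(D vs T,V) = 1
u_1(E vs T,V) = 4
max payoff 5 at {C}

argmax u_1 = {C}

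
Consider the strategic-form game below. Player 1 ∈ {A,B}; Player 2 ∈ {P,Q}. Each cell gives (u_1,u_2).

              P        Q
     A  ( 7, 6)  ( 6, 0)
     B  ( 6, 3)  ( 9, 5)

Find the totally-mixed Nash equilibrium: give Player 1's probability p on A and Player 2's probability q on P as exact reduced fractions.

(p,q) = (1/4, 3/4)

P1 indiff ⇒ q·7+(1-q)·6 = q·6+(1-q)·9 ⇒ q(1) = (1-q)(3) ⇒ q = 3/4
P2 indiff ⇒ p·6+(1-p)·3 = p·0+(1-p)·5 ⇒ p(6) = (1-p)(2) ⇒ p = 1/4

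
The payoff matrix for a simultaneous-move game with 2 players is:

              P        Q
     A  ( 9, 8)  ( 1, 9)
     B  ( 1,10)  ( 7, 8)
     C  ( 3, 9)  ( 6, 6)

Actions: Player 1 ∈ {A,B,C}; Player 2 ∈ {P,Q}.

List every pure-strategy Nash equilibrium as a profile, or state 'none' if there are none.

Equilibria: none

(A,P): not NE [P2→Q gives 9>8]
(A,Q): not NE [P1→B gives 7>1]
(B,P): not NE [P1→A gives 9>1]
(B,Q): not NE [P2→P gives 10>8]
(C,P): not NE [P1→A gives 9>3]
(C,Q): not NE [P1→B gives 7>6; P2→P gives 9>6]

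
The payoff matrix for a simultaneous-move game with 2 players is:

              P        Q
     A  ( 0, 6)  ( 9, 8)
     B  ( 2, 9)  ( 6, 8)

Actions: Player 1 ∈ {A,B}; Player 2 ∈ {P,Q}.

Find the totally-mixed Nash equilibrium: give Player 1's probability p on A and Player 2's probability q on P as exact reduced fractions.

P1 indiff ⇒ q·0+(1-q)·9 = q·2+(1-q)·6 ⇒ q(-2) = (1-q)(-3) ⇒ q = 3/5
P2 indiff ⇒ p·6+(1-p)·9 = p·8+(1-p)·8 ⇒ p(-2) = (1-p)(-1) ⇒ p = 1/3

P1 mixes 1/3 on A; P2 mixes 3/5 on P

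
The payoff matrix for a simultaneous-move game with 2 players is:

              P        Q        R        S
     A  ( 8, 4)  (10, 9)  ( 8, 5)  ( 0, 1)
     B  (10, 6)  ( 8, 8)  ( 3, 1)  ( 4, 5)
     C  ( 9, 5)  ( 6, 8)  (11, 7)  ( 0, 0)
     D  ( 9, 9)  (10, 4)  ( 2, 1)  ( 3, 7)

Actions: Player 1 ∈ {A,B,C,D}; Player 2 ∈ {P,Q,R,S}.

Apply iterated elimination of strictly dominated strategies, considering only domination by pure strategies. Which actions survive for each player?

P2 drop R (Q beats it: A:9>5 B:8>1 C:8>7 D:4>1)
P1 drop C (B beats it: P:10>9 Q:8>6 S:4>0)
P2 drop S (P beats it: A:4>1 B:6>5 D:9>7)
P1→{A,B,D} P2→{P,Q}

IESDS → P1:{A,B,D} P2:{P,Q}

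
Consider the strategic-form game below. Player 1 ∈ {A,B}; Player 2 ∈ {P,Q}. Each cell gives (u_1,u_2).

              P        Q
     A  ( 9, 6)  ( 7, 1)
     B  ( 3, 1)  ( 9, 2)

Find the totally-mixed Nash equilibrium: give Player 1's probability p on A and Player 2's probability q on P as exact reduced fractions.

P1 indiff ⇒ q·9+(1-q)·7 = q·3+(1-q)·9 ⇒ q(6) = (1-q)(2) ⇒ q = 1/4
P2 indiff ⇒ p·6+(1-p)·1 = p·1+(1-p)·2 ⇒ p(5) = (1-p)(1) ⇒ p = 1/6

P1 mixes 1/6 on A; P2 mixes 1/4 on P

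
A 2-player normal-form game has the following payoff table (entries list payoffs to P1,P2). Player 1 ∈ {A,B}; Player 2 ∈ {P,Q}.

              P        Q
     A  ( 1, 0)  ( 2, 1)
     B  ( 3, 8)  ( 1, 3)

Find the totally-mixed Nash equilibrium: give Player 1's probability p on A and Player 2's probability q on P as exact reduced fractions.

P1 mixes 5/6 on A; P2 mixes 1/3 on P

P1 indiff ⇒ q·1+(1-q)·2 = q·3+(1-q)·1 ⇒ q(-2) = (1-q)(-1) ⇒ q = 1/3
P2 indiff ⇒ p·0+(1-p)·8 = p·1+(1-p)·3 ⇒ p(-1) = (1-p)(-5) ⇒ p = 5/6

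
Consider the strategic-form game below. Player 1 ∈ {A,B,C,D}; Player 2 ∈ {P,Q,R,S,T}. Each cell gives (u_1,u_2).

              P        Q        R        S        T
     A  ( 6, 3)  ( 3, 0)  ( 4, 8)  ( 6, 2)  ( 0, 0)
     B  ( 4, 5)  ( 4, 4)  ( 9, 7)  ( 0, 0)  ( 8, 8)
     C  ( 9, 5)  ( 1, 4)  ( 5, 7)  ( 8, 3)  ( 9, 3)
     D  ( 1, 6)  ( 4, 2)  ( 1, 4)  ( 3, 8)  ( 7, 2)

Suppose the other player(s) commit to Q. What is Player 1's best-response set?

argmax u_1 = {B,D}

u_1(A vs Q) = 3
u_1(B vs Q) = 4
u_1(C vs Q) = 1
u_1(D vs Q) = 4
max payoff 4 at {B,D}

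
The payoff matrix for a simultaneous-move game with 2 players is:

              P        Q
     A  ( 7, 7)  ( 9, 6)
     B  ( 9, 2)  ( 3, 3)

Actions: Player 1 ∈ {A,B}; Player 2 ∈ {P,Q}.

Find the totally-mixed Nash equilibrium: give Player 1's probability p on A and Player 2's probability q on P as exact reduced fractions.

(p,q) = (1/2, 3/4)

P1 indiff ⇒ q·7+(1-q)·9 = q·9+(1-q)·3 ⇒ q(-2) = (1-q)(-6) ⇒ q = 3/4
P2 indiff ⇒ p·7+(1-p)·2 = p·6+(1-p)·3 ⇒ p(1) = (1-p)(1) ⇒ p = 1/2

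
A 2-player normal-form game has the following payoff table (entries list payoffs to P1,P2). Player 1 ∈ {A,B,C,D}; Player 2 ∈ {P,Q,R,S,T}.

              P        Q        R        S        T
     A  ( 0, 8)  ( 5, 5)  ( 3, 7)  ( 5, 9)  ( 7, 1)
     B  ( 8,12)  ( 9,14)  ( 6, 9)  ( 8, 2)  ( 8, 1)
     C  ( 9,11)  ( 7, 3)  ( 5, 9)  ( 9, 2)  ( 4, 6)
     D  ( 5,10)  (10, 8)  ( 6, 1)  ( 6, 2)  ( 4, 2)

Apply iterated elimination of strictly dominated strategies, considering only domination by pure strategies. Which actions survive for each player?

P1 drop A (B beats it: P:8>0 Q:9>5 R:6>3 S:8>5 T:8>7)
P2 drop R (P beats it: B:12>9 C:11>9 D:10>1)
P2 drop S (P beats it: B:12>2 C:11>2 D:10>2)
P2 drop T (P beats it: B:12>1 C:11>6 D:10>2)
P1→{B,C,D} P2→{P,Q}

IESDS → P1:{B,C,D} P2:{P,Q}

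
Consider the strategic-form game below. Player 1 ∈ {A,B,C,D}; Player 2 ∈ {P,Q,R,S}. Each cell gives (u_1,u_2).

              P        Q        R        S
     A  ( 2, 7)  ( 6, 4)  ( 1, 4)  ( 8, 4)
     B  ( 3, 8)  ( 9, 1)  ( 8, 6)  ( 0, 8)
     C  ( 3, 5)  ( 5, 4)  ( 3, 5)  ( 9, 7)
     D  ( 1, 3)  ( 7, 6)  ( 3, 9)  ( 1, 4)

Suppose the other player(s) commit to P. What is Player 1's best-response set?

BR_1 = {B,C}

u_1(A vs P) = 2
u_1(B vs P) = 3
u_1(C vs P) = 3
u_1(D vs P) = 1
max payoff 3 at {B,C}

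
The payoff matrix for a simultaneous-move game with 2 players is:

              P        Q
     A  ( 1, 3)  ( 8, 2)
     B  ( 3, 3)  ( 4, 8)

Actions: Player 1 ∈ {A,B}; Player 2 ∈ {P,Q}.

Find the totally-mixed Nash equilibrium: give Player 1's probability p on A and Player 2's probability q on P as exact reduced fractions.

P1 indiff ⇒ q·1+(1-q)·8 = q·3+(1-q)·4 ⇒ q(-2) = (1-q)(-4) ⇒ q = 2/3
P2 indiff ⇒ p·3+(1-p)·3 = p·2+(1-p)·8 ⇒ p(1) = (1-p)(5) ⇒ p = 5/6

(p,q) = (5/6, 2/3)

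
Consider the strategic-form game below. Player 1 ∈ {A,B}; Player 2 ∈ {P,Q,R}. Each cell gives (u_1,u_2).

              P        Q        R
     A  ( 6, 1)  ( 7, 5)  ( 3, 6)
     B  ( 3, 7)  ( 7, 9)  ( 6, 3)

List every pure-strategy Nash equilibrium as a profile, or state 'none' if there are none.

(A,P): not NE [P2→R gives 6>1]
(A,Q): not NE [P2→R gives 6>5]
(A,R): not NE [P1→B gives 6>3]
(B,P): not NE [P1→A gives 6>3; P2→Q gives 9>7]
(B,Q): NE
(B,R): not NE [P2→Q gives 9>3]

PSNE = {(B,Q)}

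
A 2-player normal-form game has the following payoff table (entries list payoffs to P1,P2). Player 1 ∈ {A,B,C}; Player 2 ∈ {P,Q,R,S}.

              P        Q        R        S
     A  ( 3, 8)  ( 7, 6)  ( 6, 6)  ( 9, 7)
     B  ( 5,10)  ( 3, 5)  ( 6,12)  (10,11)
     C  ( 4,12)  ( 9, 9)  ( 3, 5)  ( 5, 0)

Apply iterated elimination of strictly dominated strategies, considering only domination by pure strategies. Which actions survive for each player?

Remaining: P1:{A,B} P2:{P,R,S}

P2 drop Q (P beats it: A:8>6 B:10>5 C:12>9)
P1 drop C (B beats it: P:5>4 R:6>3 S:10>5)
P1→{A,B} P2→{P,R,S}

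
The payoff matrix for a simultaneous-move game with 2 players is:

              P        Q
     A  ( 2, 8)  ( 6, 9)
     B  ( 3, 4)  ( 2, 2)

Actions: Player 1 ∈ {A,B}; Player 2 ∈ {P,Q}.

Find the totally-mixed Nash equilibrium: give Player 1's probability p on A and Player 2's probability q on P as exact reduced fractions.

p=2/3, q=4/5

P1 indiff ⇒ q·2+(1-q)·6 = q·3+(1-q)·2 ⇒ q(-1) = (1-q)(-4) ⇒ q = 4/5
P2 indiff ⇒ p·8+(1-p)·4 = p·9+(1-p)·2 ⇒ p(-1) = (1-p)(-2) ⇒ p = 2/3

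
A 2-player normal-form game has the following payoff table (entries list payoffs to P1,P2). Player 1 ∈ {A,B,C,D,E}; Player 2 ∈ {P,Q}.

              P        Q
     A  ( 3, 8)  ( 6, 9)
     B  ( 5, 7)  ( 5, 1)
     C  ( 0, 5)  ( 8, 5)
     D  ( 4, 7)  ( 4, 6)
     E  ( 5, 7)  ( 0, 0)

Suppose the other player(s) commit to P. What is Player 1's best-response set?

u_1(A vs P) = 3
u_1(B vs P) = 5
u_1(C vs P) = 0
u_1(D vs P) = 4
u_1(E vs P) = 5
max payoff 5 at {B,E}

BR_1 = {B,E}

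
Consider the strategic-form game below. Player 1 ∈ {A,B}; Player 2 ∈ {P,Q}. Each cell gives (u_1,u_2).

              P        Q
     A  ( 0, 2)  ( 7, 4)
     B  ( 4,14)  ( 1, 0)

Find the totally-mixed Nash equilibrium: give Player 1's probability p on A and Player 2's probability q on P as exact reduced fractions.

P1 indiff ⇒ q·0+(1-q)·7 = q·4+(1-q)·1 ⇒ q(-4) = (1-q)(-6) ⇒ q = 3/5
P2 indiff ⇒ p·2+(1-p)·14 = p·4+(1-p)·0 ⇒ p(-2) = (1-p)(-14) ⇒ p = 7/8

P1 mixes 7/8 on A; P2 mixes 3/5 on P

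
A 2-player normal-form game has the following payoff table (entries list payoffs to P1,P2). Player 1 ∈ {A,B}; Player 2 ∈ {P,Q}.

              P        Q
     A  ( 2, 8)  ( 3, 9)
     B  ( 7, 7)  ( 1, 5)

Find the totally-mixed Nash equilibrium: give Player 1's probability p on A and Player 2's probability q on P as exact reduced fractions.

(p,q) = (2/3, 2/7)

P1 indiff ⇒ q·2+(1-q)·3 = q·7+(1-q)·1 ⇒ q(-5) = (1-q)(-2) ⇒ q = 2/7
P2 indiff ⇒ p·8+(1-p)·7 = p·9+(1-p)·5 ⇒ p(-1) = (1-p)(-2) ⇒ p = 2/3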